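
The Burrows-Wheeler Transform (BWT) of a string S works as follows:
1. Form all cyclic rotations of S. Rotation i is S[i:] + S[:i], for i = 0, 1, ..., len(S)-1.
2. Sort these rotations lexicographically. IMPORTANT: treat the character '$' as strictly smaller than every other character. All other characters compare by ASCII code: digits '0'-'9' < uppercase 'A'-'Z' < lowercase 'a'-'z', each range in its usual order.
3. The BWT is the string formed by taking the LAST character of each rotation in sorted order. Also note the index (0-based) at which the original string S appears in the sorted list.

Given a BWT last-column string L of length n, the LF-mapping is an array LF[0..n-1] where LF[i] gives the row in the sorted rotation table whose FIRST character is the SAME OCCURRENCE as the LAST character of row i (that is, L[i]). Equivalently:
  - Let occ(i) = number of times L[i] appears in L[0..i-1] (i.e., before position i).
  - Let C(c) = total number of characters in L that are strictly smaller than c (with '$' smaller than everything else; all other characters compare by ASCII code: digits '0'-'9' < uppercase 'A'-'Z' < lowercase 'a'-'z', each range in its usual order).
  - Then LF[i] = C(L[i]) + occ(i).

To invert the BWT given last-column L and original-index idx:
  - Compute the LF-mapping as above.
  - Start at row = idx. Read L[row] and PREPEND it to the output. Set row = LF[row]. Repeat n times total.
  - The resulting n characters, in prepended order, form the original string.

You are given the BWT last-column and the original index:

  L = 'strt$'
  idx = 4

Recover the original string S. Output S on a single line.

Answer: ttrs$

Derivation:
LF mapping: 2 3 1 4 0
Walk LF starting at row 4, prepending L[row]:
  step 1: row=4, L[4]='$', prepend. Next row=LF[4]=0
  step 2: row=0, L[0]='s', prepend. Next row=LF[0]=2
  step 3: row=2, L[2]='r', prepend. Next row=LF[2]=1
  step 4: row=1, L[1]='t', prepend. Next row=LF[1]=3
  step 5: row=3, L[3]='t', prepend. Next row=LF[3]=4
Reversed output: ttrs$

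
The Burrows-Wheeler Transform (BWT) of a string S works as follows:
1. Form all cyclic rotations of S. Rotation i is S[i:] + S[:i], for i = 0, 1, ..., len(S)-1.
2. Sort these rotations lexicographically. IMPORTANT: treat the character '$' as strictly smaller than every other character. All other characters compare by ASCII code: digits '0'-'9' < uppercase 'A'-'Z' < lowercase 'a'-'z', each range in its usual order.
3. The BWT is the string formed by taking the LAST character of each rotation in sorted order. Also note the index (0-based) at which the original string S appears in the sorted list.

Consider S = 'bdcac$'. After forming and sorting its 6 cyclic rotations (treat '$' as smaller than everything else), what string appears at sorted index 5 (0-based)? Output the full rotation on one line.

All 6 rotations (rotation i = S[i:]+S[:i]):
  rot[0] = bdcac$
  rot[1] = dcac$b
  rot[2] = cac$bd
  rot[3] = ac$bdc
  rot[4] = c$bdca
  rot[5] = $bdcac
Sorted (with $ < everything):
  sorted[0] = $bdcac
  sorted[1] = ac$bdc
  sorted[2] = bdcac$
  sorted[3] = c$bdca
  sorted[4] = cac$bd
  sorted[5] = dcac$b
sorted[5] = dcac$b

Answer: dcac$b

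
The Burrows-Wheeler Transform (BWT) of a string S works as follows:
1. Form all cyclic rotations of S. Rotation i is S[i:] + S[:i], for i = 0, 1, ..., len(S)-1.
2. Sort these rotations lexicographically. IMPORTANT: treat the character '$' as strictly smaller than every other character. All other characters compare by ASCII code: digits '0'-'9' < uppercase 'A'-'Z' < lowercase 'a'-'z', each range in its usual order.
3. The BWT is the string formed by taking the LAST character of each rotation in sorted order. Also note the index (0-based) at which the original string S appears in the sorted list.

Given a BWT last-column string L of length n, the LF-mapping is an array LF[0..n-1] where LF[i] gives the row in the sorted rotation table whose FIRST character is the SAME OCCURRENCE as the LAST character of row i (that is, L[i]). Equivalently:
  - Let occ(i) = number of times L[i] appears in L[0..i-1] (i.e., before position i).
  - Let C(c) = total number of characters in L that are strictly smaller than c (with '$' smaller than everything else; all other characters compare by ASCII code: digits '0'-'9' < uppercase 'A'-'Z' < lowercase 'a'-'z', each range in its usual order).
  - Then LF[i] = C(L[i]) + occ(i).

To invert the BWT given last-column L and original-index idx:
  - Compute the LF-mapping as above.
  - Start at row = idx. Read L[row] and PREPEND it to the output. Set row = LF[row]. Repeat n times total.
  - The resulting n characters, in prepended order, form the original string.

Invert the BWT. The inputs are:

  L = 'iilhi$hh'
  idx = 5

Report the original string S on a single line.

LF mapping: 4 5 7 1 6 0 2 3
Walk LF starting at row 5, prepending L[row]:
  step 1: row=5, L[5]='$', prepend. Next row=LF[5]=0
  step 2: row=0, L[0]='i', prepend. Next row=LF[0]=4
  step 3: row=4, L[4]='i', prepend. Next row=LF[4]=6
  step 4: row=6, L[6]='h', prepend. Next row=LF[6]=2
  step 5: row=2, L[2]='l', prepend. Next row=LF[2]=7
  step 6: row=7, L[7]='h', prepend. Next row=LF[7]=3
  step 7: row=3, L[3]='h', prepend. Next row=LF[3]=1
  step 8: row=1, L[1]='i', prepend. Next row=LF[1]=5
Reversed output: ihhlhii$

Answer: ihhlhii$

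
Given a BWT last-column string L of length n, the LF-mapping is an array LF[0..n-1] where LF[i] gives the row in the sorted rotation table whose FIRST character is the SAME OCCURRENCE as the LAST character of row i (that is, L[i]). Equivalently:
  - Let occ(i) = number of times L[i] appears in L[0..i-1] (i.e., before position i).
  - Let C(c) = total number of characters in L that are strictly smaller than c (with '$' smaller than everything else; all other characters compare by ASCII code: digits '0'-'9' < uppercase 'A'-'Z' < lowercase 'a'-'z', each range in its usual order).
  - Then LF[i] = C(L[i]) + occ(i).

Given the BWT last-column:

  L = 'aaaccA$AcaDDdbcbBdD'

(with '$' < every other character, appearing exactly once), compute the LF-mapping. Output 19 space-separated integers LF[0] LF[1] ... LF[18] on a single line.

Char counts: '$':1, 'A':2, 'B':1, 'D':3, 'a':4, 'b':2, 'c':4, 'd':2
C (first-col start): C('$')=0, C('A')=1, C('B')=3, C('D')=4, C('a')=7, C('b')=11, C('c')=13, C('d')=17
L[0]='a': occ=0, LF[0]=C('a')+0=7+0=7
L[1]='a': occ=1, LF[1]=C('a')+1=7+1=8
L[2]='a': occ=2, LF[2]=C('a')+2=7+2=9
L[3]='c': occ=0, LF[3]=C('c')+0=13+0=13
L[4]='c': occ=1, LF[4]=C('c')+1=13+1=14
L[5]='A': occ=0, LF[5]=C('A')+0=1+0=1
L[6]='$': occ=0, LF[6]=C('$')+0=0+0=0
L[7]='A': occ=1, LF[7]=C('A')+1=1+1=2
L[8]='c': occ=2, LF[8]=C('c')+2=13+2=15
L[9]='a': occ=3, LF[9]=C('a')+3=7+3=10
L[10]='D': occ=0, LF[10]=C('D')+0=4+0=4
L[11]='D': occ=1, LF[11]=C('D')+1=4+1=5
L[12]='d': occ=0, LF[12]=C('d')+0=17+0=17
L[13]='b': occ=0, LF[13]=C('b')+0=11+0=11
L[14]='c': occ=3, LF[14]=C('c')+3=13+3=16
L[15]='b': occ=1, LF[15]=C('b')+1=11+1=12
L[16]='B': occ=0, LF[16]=C('B')+0=3+0=3
L[17]='d': occ=1, LF[17]=C('d')+1=17+1=18
L[18]='D': occ=2, LF[18]=C('D')+2=4+2=6

Answer: 7 8 9 13 14 1 0 2 15 10 4 5 17 11 16 12 3 18 6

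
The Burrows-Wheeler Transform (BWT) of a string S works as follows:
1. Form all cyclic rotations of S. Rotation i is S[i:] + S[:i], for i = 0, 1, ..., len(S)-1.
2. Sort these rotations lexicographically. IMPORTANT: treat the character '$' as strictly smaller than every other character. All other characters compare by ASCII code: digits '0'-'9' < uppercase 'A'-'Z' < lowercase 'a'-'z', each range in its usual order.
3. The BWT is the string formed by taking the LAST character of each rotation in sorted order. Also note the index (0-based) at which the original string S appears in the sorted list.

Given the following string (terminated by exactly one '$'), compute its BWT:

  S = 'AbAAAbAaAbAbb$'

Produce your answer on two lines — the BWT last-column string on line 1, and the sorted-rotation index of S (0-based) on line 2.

Answer: bbAb$AabAbAAAA
4

Derivation:
All 14 rotations (rotation i = S[i:]+S[:i]):
  rot[0] = AbAAAbAaAbAbb$
  rot[1] = bAAAbAaAbAbb$A
  rot[2] = AAAbAaAbAbb$Ab
  rot[3] = AAbAaAbAbb$AbA
  rot[4] = AbAaAbAbb$AbAA
  rot[5] = bAaAbAbb$AbAAA
  rot[6] = AaAbAbb$AbAAAb
  rot[7] = aAbAbb$AbAAAbA
  rot[8] = AbAbb$AbAAAbAa
  rot[9] = bAbb$AbAAAbAaA
  rot[10] = Abb$AbAAAbAaAb
  rot[11] = bb$AbAAAbAaAbA
  rot[12] = b$AbAAAbAaAbAb
  rot[13] = $AbAAAbAaAbAbb
Sorted (with $ < everything):
  sorted[0] = $AbAAAbAaAbAbb  (last char: 'b')
  sorted[1] = AAAbAaAbAbb$Ab  (last char: 'b')
  sorted[2] = AAbAaAbAbb$AbA  (last char: 'A')
  sorted[3] = AaAbAbb$AbAAAb  (last char: 'b')
  sorted[4] = AbAAAbAaAbAbb$  (last char: '$')
  sorted[5] = AbAaAbAbb$AbAA  (last char: 'A')
  sorted[6] = AbAbb$AbAAAbAa  (last char: 'a')
  sorted[7] = Abb$AbAAAbAaAb  (last char: 'b')
  sorted[8] = aAbAbb$AbAAAbA  (last char: 'A')
  sorted[9] = b$AbAAAbAaAbAb  (last char: 'b')
  sorted[10] = bAAAbAaAbAbb$A  (last char: 'A')
  sorted[11] = bAaAbAbb$AbAAA  (last char: 'A')
  sorted[12] = bAbb$AbAAAbAaA  (last char: 'A')
  sorted[13] = bb$AbAAAbAaAbA  (last char: 'A')
Last column: bbAb$AabAbAAAA
Original string S is at sorted index 4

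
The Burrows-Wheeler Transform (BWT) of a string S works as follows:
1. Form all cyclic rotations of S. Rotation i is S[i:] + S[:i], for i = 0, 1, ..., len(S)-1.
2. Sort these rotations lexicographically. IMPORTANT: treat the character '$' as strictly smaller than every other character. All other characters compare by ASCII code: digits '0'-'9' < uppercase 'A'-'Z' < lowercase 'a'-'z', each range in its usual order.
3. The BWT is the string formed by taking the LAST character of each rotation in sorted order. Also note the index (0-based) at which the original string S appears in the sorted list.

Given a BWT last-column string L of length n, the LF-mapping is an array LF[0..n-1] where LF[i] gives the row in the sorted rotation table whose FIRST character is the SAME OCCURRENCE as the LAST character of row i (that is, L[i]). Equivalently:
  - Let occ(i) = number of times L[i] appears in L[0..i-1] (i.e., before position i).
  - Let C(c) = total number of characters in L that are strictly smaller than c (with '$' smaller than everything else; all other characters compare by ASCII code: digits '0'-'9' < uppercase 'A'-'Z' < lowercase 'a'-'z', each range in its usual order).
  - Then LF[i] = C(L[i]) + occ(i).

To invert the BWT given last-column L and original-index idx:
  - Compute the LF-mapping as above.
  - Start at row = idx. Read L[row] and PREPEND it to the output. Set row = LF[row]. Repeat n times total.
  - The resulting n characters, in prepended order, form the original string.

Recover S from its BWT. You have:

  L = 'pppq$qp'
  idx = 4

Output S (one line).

Answer: pqqppp$

Derivation:
LF mapping: 1 2 3 5 0 6 4
Walk LF starting at row 4, prepending L[row]:
  step 1: row=4, L[4]='$', prepend. Next row=LF[4]=0
  step 2: row=0, L[0]='p', prepend. Next row=LF[0]=1
  step 3: row=1, L[1]='p', prepend. Next row=LF[1]=2
  step 4: row=2, L[2]='p', prepend. Next row=LF[2]=3
  step 5: row=3, L[3]='q', prepend. Next row=LF[3]=5
  step 6: row=5, L[5]='q', prepend. Next row=LF[5]=6
  step 7: row=6, L[6]='p', prepend. Next row=LF[6]=4
Reversed output: pqqppp$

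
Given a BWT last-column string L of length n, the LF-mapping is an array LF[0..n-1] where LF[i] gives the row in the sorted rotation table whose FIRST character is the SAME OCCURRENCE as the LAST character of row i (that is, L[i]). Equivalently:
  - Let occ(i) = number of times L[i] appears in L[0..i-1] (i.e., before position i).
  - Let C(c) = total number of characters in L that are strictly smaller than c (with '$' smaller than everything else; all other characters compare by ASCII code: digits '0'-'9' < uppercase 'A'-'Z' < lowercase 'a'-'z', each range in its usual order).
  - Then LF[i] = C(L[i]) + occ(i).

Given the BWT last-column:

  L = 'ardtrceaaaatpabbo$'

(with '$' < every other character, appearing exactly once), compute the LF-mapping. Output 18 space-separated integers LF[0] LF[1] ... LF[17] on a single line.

Answer: 1 14 10 16 15 9 11 2 3 4 5 17 13 6 7 8 12 0

Derivation:
Char counts: '$':1, 'a':6, 'b':2, 'c':1, 'd':1, 'e':1, 'o':1, 'p':1, 'r':2, 't':2
C (first-col start): C('$')=0, C('a')=1, C('b')=7, C('c')=9, C('d')=10, C('e')=11, C('o')=12, C('p')=13, C('r')=14, C('t')=16
L[0]='a': occ=0, LF[0]=C('a')+0=1+0=1
L[1]='r': occ=0, LF[1]=C('r')+0=14+0=14
L[2]='d': occ=0, LF[2]=C('d')+0=10+0=10
L[3]='t': occ=0, LF[3]=C('t')+0=16+0=16
L[4]='r': occ=1, LF[4]=C('r')+1=14+1=15
L[5]='c': occ=0, LF[5]=C('c')+0=9+0=9
L[6]='e': occ=0, LF[6]=C('e')+0=11+0=11
L[7]='a': occ=1, LF[7]=C('a')+1=1+1=2
L[8]='a': occ=2, LF[8]=C('a')+2=1+2=3
L[9]='a': occ=3, LF[9]=C('a')+3=1+3=4
L[10]='a': occ=4, LF[10]=C('a')+4=1+4=5
L[11]='t': occ=1, LF[11]=C('t')+1=16+1=17
L[12]='p': occ=0, LF[12]=C('p')+0=13+0=13
L[13]='a': occ=5, LF[13]=C('a')+5=1+5=6
L[14]='b': occ=0, LF[14]=C('b')+0=7+0=7
L[15]='b': occ=1, LF[15]=C('b')+1=7+1=8
L[16]='o': occ=0, LF[16]=C('o')+0=12+0=12
L[17]='$': occ=0, LF[17]=C('$')+0=0+0=0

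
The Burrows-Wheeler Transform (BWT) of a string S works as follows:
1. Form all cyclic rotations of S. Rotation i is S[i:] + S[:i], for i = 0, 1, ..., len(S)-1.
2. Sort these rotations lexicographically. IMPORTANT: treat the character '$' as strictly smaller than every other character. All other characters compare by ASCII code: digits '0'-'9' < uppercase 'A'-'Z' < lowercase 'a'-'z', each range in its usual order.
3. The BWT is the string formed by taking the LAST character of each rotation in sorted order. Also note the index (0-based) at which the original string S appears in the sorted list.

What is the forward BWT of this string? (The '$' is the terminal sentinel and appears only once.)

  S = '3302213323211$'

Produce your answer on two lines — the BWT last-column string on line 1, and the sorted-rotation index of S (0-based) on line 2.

All 14 rotations (rotation i = S[i:]+S[:i]):
  rot[0] = 3302213323211$
  rot[1] = 302213323211$3
  rot[2] = 02213323211$33
  rot[3] = 2213323211$330
  rot[4] = 213323211$3302
  rot[5] = 13323211$33022
  rot[6] = 3323211$330221
  rot[7] = 323211$3302213
  rot[8] = 23211$33022133
  rot[9] = 3211$330221332
  rot[10] = 211$3302213323
  rot[11] = 11$33022133232
  rot[12] = 1$330221332321
  rot[13] = $3302213323211
Sorted (with $ < everything):
  sorted[0] = $3302213323211  (last char: '1')
  sorted[1] = 02213323211$33  (last char: '3')
  sorted[2] = 1$330221332321  (last char: '1')
  sorted[3] = 11$33022133232  (last char: '2')
  sorted[4] = 13323211$33022  (last char: '2')
  sorted[5] = 211$3302213323  (last char: '3')
  sorted[6] = 213323211$3302  (last char: '2')
  sorted[7] = 2213323211$330  (last char: '0')
  sorted[8] = 23211$33022133  (last char: '3')
  sorted[9] = 302213323211$3  (last char: '3')
  sorted[10] = 3211$330221332  (last char: '2')
  sorted[11] = 323211$3302213  (last char: '3')
  sorted[12] = 3302213323211$  (last char: '$')
  sorted[13] = 3323211$330221  (last char: '1')
Last column: 131223203323$1
Original string S is at sorted index 12

Answer: 131223203323$1
12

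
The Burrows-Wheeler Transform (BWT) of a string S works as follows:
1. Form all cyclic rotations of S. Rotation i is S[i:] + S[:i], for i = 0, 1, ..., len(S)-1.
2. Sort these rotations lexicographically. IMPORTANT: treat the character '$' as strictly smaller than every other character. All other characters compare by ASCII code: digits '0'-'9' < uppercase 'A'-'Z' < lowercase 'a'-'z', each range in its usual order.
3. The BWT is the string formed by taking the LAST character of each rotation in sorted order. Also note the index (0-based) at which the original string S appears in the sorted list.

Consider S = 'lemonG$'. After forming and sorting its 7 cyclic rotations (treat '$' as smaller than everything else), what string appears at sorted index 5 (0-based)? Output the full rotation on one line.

Answer: nG$lemo

Derivation:
All 7 rotations (rotation i = S[i:]+S[:i]):
  rot[0] = lemonG$
  rot[1] = emonG$l
  rot[2] = monG$le
  rot[3] = onG$lem
  rot[4] = nG$lemo
  rot[5] = G$lemon
  rot[6] = $lemonG
Sorted (with $ < everything):
  sorted[0] = $lemonG
  sorted[1] = G$lemon
  sorted[2] = emonG$l
  sorted[3] = lemonG$
  sorted[4] = monG$le
  sorted[5] = nG$lemo
  sorted[6] = onG$lem
sorted[5] = nG$lemo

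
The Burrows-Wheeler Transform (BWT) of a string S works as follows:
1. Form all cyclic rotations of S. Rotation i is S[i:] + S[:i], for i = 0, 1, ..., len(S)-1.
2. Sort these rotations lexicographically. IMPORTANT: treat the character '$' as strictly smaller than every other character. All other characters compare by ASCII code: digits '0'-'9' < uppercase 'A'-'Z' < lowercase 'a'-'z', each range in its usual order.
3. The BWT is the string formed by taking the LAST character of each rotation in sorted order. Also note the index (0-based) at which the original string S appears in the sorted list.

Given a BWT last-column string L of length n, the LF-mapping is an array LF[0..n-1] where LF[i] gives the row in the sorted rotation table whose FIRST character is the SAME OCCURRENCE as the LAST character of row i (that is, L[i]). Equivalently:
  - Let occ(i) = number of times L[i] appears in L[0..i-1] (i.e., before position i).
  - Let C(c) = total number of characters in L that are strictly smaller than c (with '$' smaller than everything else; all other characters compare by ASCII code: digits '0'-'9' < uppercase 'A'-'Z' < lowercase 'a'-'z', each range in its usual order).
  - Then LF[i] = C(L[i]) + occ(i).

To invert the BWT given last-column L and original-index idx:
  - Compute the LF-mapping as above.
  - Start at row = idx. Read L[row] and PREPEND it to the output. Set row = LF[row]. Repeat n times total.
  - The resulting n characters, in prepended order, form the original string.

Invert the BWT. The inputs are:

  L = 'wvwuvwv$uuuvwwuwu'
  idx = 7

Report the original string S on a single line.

LF mapping: 11 7 12 1 8 13 9 0 2 3 4 10 14 15 5 16 6
Walk LF starting at row 7, prepending L[row]:
  step 1: row=7, L[7]='$', prepend. Next row=LF[7]=0
  step 2: row=0, L[0]='w', prepend. Next row=LF[0]=11
  step 3: row=11, L[11]='v', prepend. Next row=LF[11]=10
  step 4: row=10, L[10]='u', prepend. Next row=LF[10]=4
  step 5: row=4, L[4]='v', prepend. Next row=LF[4]=8
  step 6: row=8, L[8]='u', prepend. Next row=LF[8]=2
  step 7: row=2, L[2]='w', prepend. Next row=LF[2]=12
  step 8: row=12, L[12]='w', prepend. Next row=LF[12]=14
  step 9: row=14, L[14]='u', prepend. Next row=LF[14]=5
  step 10: row=5, L[5]='w', prepend. Next row=LF[5]=13
  step 11: row=13, L[13]='w', prepend. Next row=LF[13]=15
  step 12: row=15, L[15]='w', prepend. Next row=LF[15]=16
  step 13: row=16, L[16]='u', prepend. Next row=LF[16]=6
  step 14: row=6, L[6]='v', prepend. Next row=LF[6]=9
  step 15: row=9, L[9]='u', prepend. Next row=LF[9]=3
  step 16: row=3, L[3]='u', prepend. Next row=LF[3]=1
  step 17: row=1, L[1]='v', prepend. Next row=LF[1]=7
Reversed output: vuuvuwwwuwwuvuvw$

Answer: vuuvuwwwuwwuvuvw$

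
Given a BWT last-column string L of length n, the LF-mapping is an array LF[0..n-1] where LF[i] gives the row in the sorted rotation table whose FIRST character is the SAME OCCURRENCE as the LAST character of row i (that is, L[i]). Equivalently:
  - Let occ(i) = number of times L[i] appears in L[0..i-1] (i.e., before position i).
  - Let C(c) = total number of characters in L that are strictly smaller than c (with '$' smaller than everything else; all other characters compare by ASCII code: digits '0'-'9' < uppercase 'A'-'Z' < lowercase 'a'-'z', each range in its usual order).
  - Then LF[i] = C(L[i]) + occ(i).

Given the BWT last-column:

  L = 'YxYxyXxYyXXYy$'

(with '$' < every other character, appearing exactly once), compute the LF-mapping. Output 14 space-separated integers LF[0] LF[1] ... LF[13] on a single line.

Answer: 4 8 5 9 11 1 10 6 12 2 3 7 13 0

Derivation:
Char counts: '$':1, 'X':3, 'Y':4, 'x':3, 'y':3
C (first-col start): C('$')=0, C('X')=1, C('Y')=4, C('x')=8, C('y')=11
L[0]='Y': occ=0, LF[0]=C('Y')+0=4+0=4
L[1]='x': occ=0, LF[1]=C('x')+0=8+0=8
L[2]='Y': occ=1, LF[2]=C('Y')+1=4+1=5
L[3]='x': occ=1, LF[3]=C('x')+1=8+1=9
L[4]='y': occ=0, LF[4]=C('y')+0=11+0=11
L[5]='X': occ=0, LF[5]=C('X')+0=1+0=1
L[6]='x': occ=2, LF[6]=C('x')+2=8+2=10
L[7]='Y': occ=2, LF[7]=C('Y')+2=4+2=6
L[8]='y': occ=1, LF[8]=C('y')+1=11+1=12
L[9]='X': occ=1, LF[9]=C('X')+1=1+1=2
L[10]='X': occ=2, LF[10]=C('X')+2=1+2=3
L[11]='Y': occ=3, LF[11]=C('Y')+3=4+3=7
L[12]='y': occ=2, LF[12]=C('y')+2=11+2=13
L[13]='$': occ=0, LF[13]=C('$')+0=0+0=0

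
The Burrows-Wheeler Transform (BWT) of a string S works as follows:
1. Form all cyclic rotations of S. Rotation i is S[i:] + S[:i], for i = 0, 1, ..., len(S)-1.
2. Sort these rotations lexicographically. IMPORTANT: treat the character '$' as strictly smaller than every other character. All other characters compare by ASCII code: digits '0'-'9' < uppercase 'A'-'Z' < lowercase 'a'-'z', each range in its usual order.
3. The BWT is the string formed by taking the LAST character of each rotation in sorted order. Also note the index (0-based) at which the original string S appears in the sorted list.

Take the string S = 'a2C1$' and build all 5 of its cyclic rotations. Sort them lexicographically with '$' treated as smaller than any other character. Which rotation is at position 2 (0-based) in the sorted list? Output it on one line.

All 5 rotations (rotation i = S[i:]+S[:i]):
  rot[0] = a2C1$
  rot[1] = 2C1$a
  rot[2] = C1$a2
  rot[3] = 1$a2C
  rot[4] = $a2C1
Sorted (with $ < everything):
  sorted[0] = $a2C1
  sorted[1] = 1$a2C
  sorted[2] = 2C1$a
  sorted[3] = C1$a2
  sorted[4] = a2C1$
sorted[2] = 2C1$a

Answer: 2C1$a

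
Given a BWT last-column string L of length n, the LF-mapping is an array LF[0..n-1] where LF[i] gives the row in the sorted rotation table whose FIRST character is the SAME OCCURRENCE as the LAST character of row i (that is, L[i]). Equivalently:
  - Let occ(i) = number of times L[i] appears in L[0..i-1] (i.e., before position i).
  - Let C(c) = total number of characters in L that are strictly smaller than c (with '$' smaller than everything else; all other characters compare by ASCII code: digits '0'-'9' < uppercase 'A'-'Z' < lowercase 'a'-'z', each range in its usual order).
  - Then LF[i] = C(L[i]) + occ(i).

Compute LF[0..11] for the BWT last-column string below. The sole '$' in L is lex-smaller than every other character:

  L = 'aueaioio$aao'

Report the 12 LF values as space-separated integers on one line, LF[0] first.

Char counts: '$':1, 'a':4, 'e':1, 'i':2, 'o':3, 'u':1
C (first-col start): C('$')=0, C('a')=1, C('e')=5, C('i')=6, C('o')=8, C('u')=11
L[0]='a': occ=0, LF[0]=C('a')+0=1+0=1
L[1]='u': occ=0, LF[1]=C('u')+0=11+0=11
L[2]='e': occ=0, LF[2]=C('e')+0=5+0=5
L[3]='a': occ=1, LF[3]=C('a')+1=1+1=2
L[4]='i': occ=0, LF[4]=C('i')+0=6+0=6
L[5]='o': occ=0, LF[5]=C('o')+0=8+0=8
L[6]='i': occ=1, LF[6]=C('i')+1=6+1=7
L[7]='o': occ=1, LF[7]=C('o')+1=8+1=9
L[8]='$': occ=0, LF[8]=C('$')+0=0+0=0
L[9]='a': occ=2, LF[9]=C('a')+2=1+2=3
L[10]='a': occ=3, LF[10]=C('a')+3=1+3=4
L[11]='o': occ=2, LF[11]=C('o')+2=8+2=10

Answer: 1 11 5 2 6 8 7 9 0 3 4 10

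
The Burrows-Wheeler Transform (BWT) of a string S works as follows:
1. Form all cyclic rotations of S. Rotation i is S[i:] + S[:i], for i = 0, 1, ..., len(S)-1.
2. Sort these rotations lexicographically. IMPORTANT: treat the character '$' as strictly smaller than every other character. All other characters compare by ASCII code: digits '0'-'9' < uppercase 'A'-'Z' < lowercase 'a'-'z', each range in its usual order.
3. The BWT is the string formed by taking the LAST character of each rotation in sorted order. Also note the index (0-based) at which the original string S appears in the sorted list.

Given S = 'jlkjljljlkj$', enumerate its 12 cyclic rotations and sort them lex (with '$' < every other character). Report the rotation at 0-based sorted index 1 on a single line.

Answer: j$jlkjljljlk

Derivation:
All 12 rotations (rotation i = S[i:]+S[:i]):
  rot[0] = jlkjljljlkj$
  rot[1] = lkjljljlkj$j
  rot[2] = kjljljlkj$jl
  rot[3] = jljljlkj$jlk
  rot[4] = ljljlkj$jlkj
  rot[5] = jljlkj$jlkjl
  rot[6] = ljlkj$jlkjlj
  rot[7] = jlkj$jlkjljl
  rot[8] = lkj$jlkjljlj
  rot[9] = kj$jlkjljljl
  rot[10] = j$jlkjljljlk
  rot[11] = $jlkjljljlkj
Sorted (with $ < everything):
  sorted[0] = $jlkjljljlkj
  sorted[1] = j$jlkjljljlk
  sorted[2] = jljljlkj$jlk
  sorted[3] = jljlkj$jlkjl
  sorted[4] = jlkj$jlkjljl
  sorted[5] = jlkjljljlkj$
  sorted[6] = kj$jlkjljljl
  sorted[7] = kjljljlkj$jl
  sorted[8] = ljljlkj$jlkj
  sorted[9] = ljlkj$jlkjlj
  sorted[10] = lkj$jlkjljlj
  sorted[11] = lkjljljlkj$j
sorted[1] = j$jlkjljljlk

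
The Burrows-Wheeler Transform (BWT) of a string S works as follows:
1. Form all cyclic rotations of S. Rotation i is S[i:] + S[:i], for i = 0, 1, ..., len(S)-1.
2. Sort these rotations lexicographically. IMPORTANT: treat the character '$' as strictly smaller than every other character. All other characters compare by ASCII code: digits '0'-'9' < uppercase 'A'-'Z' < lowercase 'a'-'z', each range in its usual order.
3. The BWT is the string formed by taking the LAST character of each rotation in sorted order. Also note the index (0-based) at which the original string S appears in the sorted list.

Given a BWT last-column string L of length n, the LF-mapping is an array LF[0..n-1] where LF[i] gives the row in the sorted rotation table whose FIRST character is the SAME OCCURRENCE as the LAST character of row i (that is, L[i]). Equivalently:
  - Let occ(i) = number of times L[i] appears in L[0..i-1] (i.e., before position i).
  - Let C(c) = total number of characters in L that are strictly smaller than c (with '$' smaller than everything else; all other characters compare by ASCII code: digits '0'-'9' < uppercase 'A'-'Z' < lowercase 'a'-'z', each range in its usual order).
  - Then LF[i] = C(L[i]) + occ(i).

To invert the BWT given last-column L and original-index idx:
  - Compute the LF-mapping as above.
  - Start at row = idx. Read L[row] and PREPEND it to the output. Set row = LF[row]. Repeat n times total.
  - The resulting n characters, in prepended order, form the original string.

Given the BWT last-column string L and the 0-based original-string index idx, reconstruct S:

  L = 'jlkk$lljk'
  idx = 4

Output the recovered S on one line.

LF mapping: 1 6 3 4 0 7 8 2 5
Walk LF starting at row 4, prepending L[row]:
  step 1: row=4, L[4]='$', prepend. Next row=LF[4]=0
  step 2: row=0, L[0]='j', prepend. Next row=LF[0]=1
  step 3: row=1, L[1]='l', prepend. Next row=LF[1]=6
  step 4: row=6, L[6]='l', prepend. Next row=LF[6]=8
  step 5: row=8, L[8]='k', prepend. Next row=LF[8]=5
  step 6: row=5, L[5]='l', prepend. Next row=LF[5]=7
  step 7: row=7, L[7]='j', prepend. Next row=LF[7]=2
  step 8: row=2, L[2]='k', prepend. Next row=LF[2]=3
  step 9: row=3, L[3]='k', prepend. Next row=LF[3]=4
Reversed output: kkjlkllj$

Answer: kkjlkllj$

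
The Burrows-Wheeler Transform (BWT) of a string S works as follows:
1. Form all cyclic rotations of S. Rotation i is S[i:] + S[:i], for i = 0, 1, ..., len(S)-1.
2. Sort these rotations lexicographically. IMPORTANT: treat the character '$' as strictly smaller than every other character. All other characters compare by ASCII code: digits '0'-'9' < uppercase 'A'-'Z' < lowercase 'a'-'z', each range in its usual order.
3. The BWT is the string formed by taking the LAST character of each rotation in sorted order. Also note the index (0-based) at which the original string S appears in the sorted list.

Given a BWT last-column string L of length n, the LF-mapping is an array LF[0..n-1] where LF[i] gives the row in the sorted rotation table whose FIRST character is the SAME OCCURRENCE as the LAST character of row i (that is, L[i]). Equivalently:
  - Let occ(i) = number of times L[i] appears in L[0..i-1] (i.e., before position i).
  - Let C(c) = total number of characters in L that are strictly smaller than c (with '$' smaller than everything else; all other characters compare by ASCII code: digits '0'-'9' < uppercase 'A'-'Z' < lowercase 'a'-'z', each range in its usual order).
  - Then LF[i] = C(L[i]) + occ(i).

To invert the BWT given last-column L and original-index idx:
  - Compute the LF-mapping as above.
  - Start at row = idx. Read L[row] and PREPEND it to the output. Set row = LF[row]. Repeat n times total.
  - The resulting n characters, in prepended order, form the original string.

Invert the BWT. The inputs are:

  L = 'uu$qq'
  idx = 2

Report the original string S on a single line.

LF mapping: 3 4 0 1 2
Walk LF starting at row 2, prepending L[row]:
  step 1: row=2, L[2]='$', prepend. Next row=LF[2]=0
  step 2: row=0, L[0]='u', prepend. Next row=LF[0]=3
  step 3: row=3, L[3]='q', prepend. Next row=LF[3]=1
  step 4: row=1, L[1]='u', prepend. Next row=LF[1]=4
  step 5: row=4, L[4]='q', prepend. Next row=LF[4]=2
Reversed output: ququ$

Answer: ququ$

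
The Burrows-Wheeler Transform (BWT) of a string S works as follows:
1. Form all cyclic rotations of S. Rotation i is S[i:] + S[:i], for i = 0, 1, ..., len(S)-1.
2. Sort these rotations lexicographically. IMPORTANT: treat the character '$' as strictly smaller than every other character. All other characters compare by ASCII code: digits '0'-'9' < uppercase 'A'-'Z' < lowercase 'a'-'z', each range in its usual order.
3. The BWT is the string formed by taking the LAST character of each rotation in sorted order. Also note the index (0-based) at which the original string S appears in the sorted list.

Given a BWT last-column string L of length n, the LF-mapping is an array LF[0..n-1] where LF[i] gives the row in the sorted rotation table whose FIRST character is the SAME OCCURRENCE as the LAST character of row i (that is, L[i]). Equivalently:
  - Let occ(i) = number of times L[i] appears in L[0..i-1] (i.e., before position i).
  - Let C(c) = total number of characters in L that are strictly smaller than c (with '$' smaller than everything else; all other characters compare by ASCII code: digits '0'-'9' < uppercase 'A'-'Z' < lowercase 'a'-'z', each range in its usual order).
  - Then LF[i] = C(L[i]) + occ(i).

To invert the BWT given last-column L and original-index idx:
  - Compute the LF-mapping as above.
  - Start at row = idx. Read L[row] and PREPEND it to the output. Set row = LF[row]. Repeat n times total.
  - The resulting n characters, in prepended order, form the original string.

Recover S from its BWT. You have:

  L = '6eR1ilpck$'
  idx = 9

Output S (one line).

Answer: pickle1R6$

Derivation:
LF mapping: 2 5 3 1 6 8 9 4 7 0
Walk LF starting at row 9, prepending L[row]:
  step 1: row=9, L[9]='$', prepend. Next row=LF[9]=0
  step 2: row=0, L[0]='6', prepend. Next row=LF[0]=2
  step 3: row=2, L[2]='R', prepend. Next row=LF[2]=3
  step 4: row=3, L[3]='1', prepend. Next row=LF[3]=1
  step 5: row=1, L[1]='e', prepend. Next row=LF[1]=5
  step 6: row=5, L[5]='l', prepend. Next row=LF[5]=8
  step 7: row=8, L[8]='k', prepend. Next row=LF[8]=7
  step 8: row=7, L[7]='c', prepend. Next row=LF[7]=4
  step 9: row=4, L[4]='i', prepend. Next row=LF[4]=6
  step 10: row=6, L[6]='p', prepend. Next row=LF[6]=9
Reversed output: pickle1R6$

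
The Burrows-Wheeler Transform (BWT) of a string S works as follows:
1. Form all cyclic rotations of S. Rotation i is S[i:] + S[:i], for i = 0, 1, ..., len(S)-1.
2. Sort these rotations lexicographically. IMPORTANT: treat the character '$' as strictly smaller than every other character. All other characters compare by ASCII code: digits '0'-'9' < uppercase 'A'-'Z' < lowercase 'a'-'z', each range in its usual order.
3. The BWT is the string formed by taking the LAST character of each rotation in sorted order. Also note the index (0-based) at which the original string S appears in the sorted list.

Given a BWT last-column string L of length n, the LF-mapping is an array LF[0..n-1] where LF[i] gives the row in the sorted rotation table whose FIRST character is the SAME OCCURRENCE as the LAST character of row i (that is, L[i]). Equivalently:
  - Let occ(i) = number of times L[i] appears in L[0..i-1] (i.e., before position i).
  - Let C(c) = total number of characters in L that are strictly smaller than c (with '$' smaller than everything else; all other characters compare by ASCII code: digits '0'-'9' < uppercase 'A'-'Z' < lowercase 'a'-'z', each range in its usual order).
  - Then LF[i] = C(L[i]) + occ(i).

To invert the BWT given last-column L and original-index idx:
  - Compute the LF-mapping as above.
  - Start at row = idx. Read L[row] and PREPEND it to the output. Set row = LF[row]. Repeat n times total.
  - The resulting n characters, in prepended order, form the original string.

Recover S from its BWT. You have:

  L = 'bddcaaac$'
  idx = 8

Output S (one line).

Answer: dacacdab$

Derivation:
LF mapping: 4 7 8 5 1 2 3 6 0
Walk LF starting at row 8, prepending L[row]:
  step 1: row=8, L[8]='$', prepend. Next row=LF[8]=0
  step 2: row=0, L[0]='b', prepend. Next row=LF[0]=4
  step 3: row=4, L[4]='a', prepend. Next row=LF[4]=1
  step 4: row=1, L[1]='d', prepend. Next row=LF[1]=7
  step 5: row=7, L[7]='c', prepend. Next row=LF[7]=6
  step 6: row=6, L[6]='a', prepend. Next row=LF[6]=3
  step 7: row=3, L[3]='c', prepend. Next row=LF[3]=5
  step 8: row=5, L[5]='a', prepend. Next row=LF[5]=2
  step 9: row=2, L[2]='d', prepend. Next row=LF[2]=8
Reversed output: dacacdab$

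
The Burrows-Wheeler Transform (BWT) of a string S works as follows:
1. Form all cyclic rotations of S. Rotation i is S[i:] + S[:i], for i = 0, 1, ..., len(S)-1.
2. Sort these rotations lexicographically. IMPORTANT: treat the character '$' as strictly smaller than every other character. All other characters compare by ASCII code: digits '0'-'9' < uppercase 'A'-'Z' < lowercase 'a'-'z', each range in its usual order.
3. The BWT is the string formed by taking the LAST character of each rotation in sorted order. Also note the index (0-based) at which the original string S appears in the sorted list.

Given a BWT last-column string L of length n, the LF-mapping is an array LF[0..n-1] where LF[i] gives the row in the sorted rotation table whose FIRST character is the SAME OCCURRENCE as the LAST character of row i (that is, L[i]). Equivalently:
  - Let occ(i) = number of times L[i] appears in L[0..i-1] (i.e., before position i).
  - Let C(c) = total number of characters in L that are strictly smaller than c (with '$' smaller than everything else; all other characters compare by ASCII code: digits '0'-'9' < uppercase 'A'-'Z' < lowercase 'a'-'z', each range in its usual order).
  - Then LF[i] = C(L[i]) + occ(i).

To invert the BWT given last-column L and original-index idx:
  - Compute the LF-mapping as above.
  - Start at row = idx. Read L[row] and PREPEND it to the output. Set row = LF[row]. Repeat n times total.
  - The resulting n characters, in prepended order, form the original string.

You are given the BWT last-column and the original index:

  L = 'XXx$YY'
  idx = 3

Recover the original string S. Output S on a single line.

LF mapping: 1 2 5 0 3 4
Walk LF starting at row 3, prepending L[row]:
  step 1: row=3, L[3]='$', prepend. Next row=LF[3]=0
  step 2: row=0, L[0]='X', prepend. Next row=LF[0]=1
  step 3: row=1, L[1]='X', prepend. Next row=LF[1]=2
  step 4: row=2, L[2]='x', prepend. Next row=LF[2]=5
  step 5: row=5, L[5]='Y', prepend. Next row=LF[5]=4
  step 6: row=4, L[4]='Y', prepend. Next row=LF[4]=3
Reversed output: YYxXX$

Answer: YYxXX$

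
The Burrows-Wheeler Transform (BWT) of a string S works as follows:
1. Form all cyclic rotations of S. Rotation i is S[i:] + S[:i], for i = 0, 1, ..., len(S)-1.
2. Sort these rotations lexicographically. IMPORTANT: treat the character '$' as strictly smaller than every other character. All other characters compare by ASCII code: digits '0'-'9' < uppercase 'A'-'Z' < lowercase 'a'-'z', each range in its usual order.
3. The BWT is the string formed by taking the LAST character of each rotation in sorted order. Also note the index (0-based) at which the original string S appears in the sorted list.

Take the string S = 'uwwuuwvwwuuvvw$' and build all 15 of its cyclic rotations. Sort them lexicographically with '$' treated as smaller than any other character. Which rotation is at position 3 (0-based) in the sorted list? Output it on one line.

Answer: uvvw$uwwuuwvwwu

Derivation:
All 15 rotations (rotation i = S[i:]+S[:i]):
  rot[0] = uwwuuwvwwuuvvw$
  rot[1] = wwuuwvwwuuvvw$u
  rot[2] = wuuwvwwuuvvw$uw
  rot[3] = uuwvwwuuvvw$uww
  rot[4] = uwvwwuuvvw$uwwu
  rot[5] = wvwwuuvvw$uwwuu
  rot[6] = vwwuuvvw$uwwuuw
  rot[7] = wwuuvvw$uwwuuwv
  rot[8] = wuuvvw$uwwuuwvw
  rot[9] = uuvvw$uwwuuwvww
  rot[10] = uvvw$uwwuuwvwwu
  rot[11] = vvw$uwwuuwvwwuu
  rot[12] = vw$uwwuuwvwwuuv
  rot[13] = w$uwwuuwvwwuuvv
  rot[14] = $uwwuuwvwwuuvvw
Sorted (with $ < everything):
  sorted[0] = $uwwuuwvwwuuvvw
  sorted[1] = uuvvw$uwwuuwvww
  sorted[2] = uuwvwwuuvvw$uww
  sorted[3] = uvvw$uwwuuwvwwu
  sorted[4] = uwvwwuuvvw$uwwu
  sorted[5] = uwwuuwvwwuuvvw$
  sorted[6] = vvw$uwwuuwvwwuu
  sorted[7] = vw$uwwuuwvwwuuv
  sorted[8] = vwwuuvvw$uwwuuw
  sorted[9] = w$uwwuuwvwwuuvv
  sorted[10] = wuuvvw$uwwuuwvw
  sorted[11] = wuuwvwwuuvvw$uw
  sorted[12] = wvwwuuvvw$uwwuu
  sorted[13] = wwuuvvw$uwwuuwv
  sorted[14] = wwuuwvwwuuvvw$u
sorted[3] = uvvw$uwwuuwvwwu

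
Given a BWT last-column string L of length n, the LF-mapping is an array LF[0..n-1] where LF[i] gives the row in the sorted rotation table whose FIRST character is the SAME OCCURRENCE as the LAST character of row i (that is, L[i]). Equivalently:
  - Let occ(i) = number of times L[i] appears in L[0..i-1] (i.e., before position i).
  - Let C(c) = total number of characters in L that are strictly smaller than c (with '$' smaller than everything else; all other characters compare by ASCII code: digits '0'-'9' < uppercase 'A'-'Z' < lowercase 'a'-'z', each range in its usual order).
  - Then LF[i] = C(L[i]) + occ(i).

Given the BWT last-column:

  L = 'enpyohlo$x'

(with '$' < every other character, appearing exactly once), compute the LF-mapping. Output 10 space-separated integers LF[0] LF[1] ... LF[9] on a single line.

Char counts: '$':1, 'e':1, 'h':1, 'l':1, 'n':1, 'o':2, 'p':1, 'x':1, 'y':1
C (first-col start): C('$')=0, C('e')=1, C('h')=2, C('l')=3, C('n')=4, C('o')=5, C('p')=7, C('x')=8, C('y')=9
L[0]='e': occ=0, LF[0]=C('e')+0=1+0=1
L[1]='n': occ=0, LF[1]=C('n')+0=4+0=4
L[2]='p': occ=0, LF[2]=C('p')+0=7+0=7
L[3]='y': occ=0, LF[3]=C('y')+0=9+0=9
L[4]='o': occ=0, LF[4]=C('o')+0=5+0=5
L[5]='h': occ=0, LF[5]=C('h')+0=2+0=2
L[6]='l': occ=0, LF[6]=C('l')+0=3+0=3
L[7]='o': occ=1, LF[7]=C('o')+1=5+1=6
L[8]='$': occ=0, LF[8]=C('$')+0=0+0=0
L[9]='x': occ=0, LF[9]=C('x')+0=8+0=8

Answer: 1 4 7 9 5 2 3 6 0 8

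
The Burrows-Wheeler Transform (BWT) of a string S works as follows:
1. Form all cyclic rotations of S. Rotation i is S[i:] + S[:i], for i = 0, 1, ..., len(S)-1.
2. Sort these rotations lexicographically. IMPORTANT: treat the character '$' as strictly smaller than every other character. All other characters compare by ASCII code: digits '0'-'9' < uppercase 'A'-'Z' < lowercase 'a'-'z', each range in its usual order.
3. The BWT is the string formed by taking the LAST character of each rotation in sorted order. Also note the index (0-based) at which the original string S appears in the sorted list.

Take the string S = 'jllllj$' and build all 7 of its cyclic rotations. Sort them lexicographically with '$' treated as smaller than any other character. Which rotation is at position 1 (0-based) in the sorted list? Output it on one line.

All 7 rotations (rotation i = S[i:]+S[:i]):
  rot[0] = jllllj$
  rot[1] = llllj$j
  rot[2] = lllj$jl
  rot[3] = llj$jll
  rot[4] = lj$jlll
  rot[5] = j$jllll
  rot[6] = $jllllj
Sorted (with $ < everything):
  sorted[0] = $jllllj
  sorted[1] = j$jllll
  sorted[2] = jllllj$
  sorted[3] = lj$jlll
  sorted[4] = llj$jll
  sorted[5] = lllj$jl
  sorted[6] = llllj$j
sorted[1] = j$jllll

Answer: j$jllll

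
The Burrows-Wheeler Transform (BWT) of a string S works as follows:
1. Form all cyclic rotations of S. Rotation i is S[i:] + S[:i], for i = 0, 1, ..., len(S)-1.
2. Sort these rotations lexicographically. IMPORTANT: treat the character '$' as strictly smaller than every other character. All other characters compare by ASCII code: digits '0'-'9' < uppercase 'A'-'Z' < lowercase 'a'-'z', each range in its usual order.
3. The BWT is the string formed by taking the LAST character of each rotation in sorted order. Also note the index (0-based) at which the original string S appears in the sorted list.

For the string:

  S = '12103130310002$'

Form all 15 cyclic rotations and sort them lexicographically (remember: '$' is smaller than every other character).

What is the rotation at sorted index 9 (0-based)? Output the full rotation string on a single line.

Answer: 130310002$12103

Derivation:
All 15 rotations (rotation i = S[i:]+S[:i]):
  rot[0] = 12103130310002$
  rot[1] = 2103130310002$1
  rot[2] = 103130310002$12
  rot[3] = 03130310002$121
  rot[4] = 3130310002$1210
  rot[5] = 130310002$12103
  rot[6] = 30310002$121031
  rot[7] = 0310002$1210313
  rot[8] = 310002$12103130
  rot[9] = 10002$121031303
  rot[10] = 0002$1210313031
  rot[11] = 002$12103130310
  rot[12] = 02$121031303100
  rot[13] = 2$1210313031000
  rot[14] = $12103130310002
Sorted (with $ < everything):
  sorted[0] = $12103130310002
  sorted[1] = 0002$1210313031
  sorted[2] = 002$12103130310
  sorted[3] = 02$121031303100
  sorted[4] = 0310002$1210313
  sorted[5] = 03130310002$121
  sorted[6] = 10002$121031303
  sorted[7] = 103130310002$12
  sorted[8] = 12103130310002$
  sorted[9] = 130310002$12103
  sorted[10] = 2$1210313031000
  sorted[11] = 2103130310002$1
  sorted[12] = 30310002$121031
  sorted[13] = 310002$12103130
  sorted[14] = 3130310002$1210
sorted[9] = 130310002$12103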